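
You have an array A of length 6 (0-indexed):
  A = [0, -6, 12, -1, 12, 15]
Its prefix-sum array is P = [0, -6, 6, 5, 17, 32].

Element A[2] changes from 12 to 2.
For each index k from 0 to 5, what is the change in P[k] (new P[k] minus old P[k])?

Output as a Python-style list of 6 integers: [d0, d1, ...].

Answer: [0, 0, -10, -10, -10, -10]

Derivation:
Element change: A[2] 12 -> 2, delta = -10
For k < 2: P[k] unchanged, delta_P[k] = 0
For k >= 2: P[k] shifts by exactly -10
Delta array: [0, 0, -10, -10, -10, -10]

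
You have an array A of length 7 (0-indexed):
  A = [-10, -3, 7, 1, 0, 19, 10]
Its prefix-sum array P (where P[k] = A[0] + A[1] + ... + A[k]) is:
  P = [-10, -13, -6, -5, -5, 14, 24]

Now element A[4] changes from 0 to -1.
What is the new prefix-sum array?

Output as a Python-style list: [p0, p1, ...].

Change: A[4] 0 -> -1, delta = -1
P[k] for k < 4: unchanged (A[4] not included)
P[k] for k >= 4: shift by delta = -1
  P[0] = -10 + 0 = -10
  P[1] = -13 + 0 = -13
  P[2] = -6 + 0 = -6
  P[3] = -5 + 0 = -5
  P[4] = -5 + -1 = -6
  P[5] = 14 + -1 = 13
  P[6] = 24 + -1 = 23

Answer: [-10, -13, -6, -5, -6, 13, 23]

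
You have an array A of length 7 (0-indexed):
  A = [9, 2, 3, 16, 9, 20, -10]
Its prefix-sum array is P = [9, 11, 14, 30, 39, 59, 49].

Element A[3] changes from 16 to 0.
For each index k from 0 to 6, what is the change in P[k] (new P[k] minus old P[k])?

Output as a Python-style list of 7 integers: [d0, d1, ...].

Answer: [0, 0, 0, -16, -16, -16, -16]

Derivation:
Element change: A[3] 16 -> 0, delta = -16
For k < 3: P[k] unchanged, delta_P[k] = 0
For k >= 3: P[k] shifts by exactly -16
Delta array: [0, 0, 0, -16, -16, -16, -16]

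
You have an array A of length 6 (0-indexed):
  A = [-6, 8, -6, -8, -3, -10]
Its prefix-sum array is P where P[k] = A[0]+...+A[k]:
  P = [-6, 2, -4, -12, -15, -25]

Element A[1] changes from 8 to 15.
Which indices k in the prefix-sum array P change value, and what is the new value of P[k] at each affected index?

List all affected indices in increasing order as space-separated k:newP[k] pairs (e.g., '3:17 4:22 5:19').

Answer: 1:9 2:3 3:-5 4:-8 5:-18

Derivation:
P[k] = A[0] + ... + A[k]
P[k] includes A[1] iff k >= 1
Affected indices: 1, 2, ..., 5; delta = 7
  P[1]: 2 + 7 = 9
  P[2]: -4 + 7 = 3
  P[3]: -12 + 7 = -5
  P[4]: -15 + 7 = -8
  P[5]: -25 + 7 = -18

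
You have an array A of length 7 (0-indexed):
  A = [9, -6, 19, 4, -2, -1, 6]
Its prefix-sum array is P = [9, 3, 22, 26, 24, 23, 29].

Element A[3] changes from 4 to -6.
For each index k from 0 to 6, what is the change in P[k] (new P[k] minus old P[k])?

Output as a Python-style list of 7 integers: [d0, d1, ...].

Answer: [0, 0, 0, -10, -10, -10, -10]

Derivation:
Element change: A[3] 4 -> -6, delta = -10
For k < 3: P[k] unchanged, delta_P[k] = 0
For k >= 3: P[k] shifts by exactly -10
Delta array: [0, 0, 0, -10, -10, -10, -10]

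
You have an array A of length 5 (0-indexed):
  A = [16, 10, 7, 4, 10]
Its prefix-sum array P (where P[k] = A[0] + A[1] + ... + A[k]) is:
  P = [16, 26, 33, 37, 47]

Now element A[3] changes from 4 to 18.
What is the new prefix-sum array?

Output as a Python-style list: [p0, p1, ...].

Answer: [16, 26, 33, 51, 61]

Derivation:
Change: A[3] 4 -> 18, delta = 14
P[k] for k < 3: unchanged (A[3] not included)
P[k] for k >= 3: shift by delta = 14
  P[0] = 16 + 0 = 16
  P[1] = 26 + 0 = 26
  P[2] = 33 + 0 = 33
  P[3] = 37 + 14 = 51
  P[4] = 47 + 14 = 61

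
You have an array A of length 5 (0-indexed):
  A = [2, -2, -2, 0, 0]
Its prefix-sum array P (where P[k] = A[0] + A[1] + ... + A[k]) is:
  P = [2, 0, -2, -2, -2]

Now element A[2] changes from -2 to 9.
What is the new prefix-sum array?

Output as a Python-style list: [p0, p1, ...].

Change: A[2] -2 -> 9, delta = 11
P[k] for k < 2: unchanged (A[2] not included)
P[k] for k >= 2: shift by delta = 11
  P[0] = 2 + 0 = 2
  P[1] = 0 + 0 = 0
  P[2] = -2 + 11 = 9
  P[3] = -2 + 11 = 9
  P[4] = -2 + 11 = 9

Answer: [2, 0, 9, 9, 9]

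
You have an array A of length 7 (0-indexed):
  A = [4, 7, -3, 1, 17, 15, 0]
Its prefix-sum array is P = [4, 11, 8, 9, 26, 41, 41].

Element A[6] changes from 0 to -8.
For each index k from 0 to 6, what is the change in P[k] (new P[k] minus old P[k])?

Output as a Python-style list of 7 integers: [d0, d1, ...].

Answer: [0, 0, 0, 0, 0, 0, -8]

Derivation:
Element change: A[6] 0 -> -8, delta = -8
For k < 6: P[k] unchanged, delta_P[k] = 0
For k >= 6: P[k] shifts by exactly -8
Delta array: [0, 0, 0, 0, 0, 0, -8]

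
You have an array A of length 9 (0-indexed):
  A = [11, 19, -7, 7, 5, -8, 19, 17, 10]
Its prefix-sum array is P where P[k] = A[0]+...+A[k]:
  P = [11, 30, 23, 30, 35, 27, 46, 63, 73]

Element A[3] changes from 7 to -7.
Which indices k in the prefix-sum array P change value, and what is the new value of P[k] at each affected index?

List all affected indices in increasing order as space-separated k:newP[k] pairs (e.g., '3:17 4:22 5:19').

P[k] = A[0] + ... + A[k]
P[k] includes A[3] iff k >= 3
Affected indices: 3, 4, ..., 8; delta = -14
  P[3]: 30 + -14 = 16
  P[4]: 35 + -14 = 21
  P[5]: 27 + -14 = 13
  P[6]: 46 + -14 = 32
  P[7]: 63 + -14 = 49
  P[8]: 73 + -14 = 59

Answer: 3:16 4:21 5:13 6:32 7:49 8:59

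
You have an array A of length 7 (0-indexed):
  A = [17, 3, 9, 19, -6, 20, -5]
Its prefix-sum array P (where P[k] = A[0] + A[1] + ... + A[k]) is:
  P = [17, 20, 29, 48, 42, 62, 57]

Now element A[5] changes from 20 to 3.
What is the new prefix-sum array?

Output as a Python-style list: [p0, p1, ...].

Answer: [17, 20, 29, 48, 42, 45, 40]

Derivation:
Change: A[5] 20 -> 3, delta = -17
P[k] for k < 5: unchanged (A[5] not included)
P[k] for k >= 5: shift by delta = -17
  P[0] = 17 + 0 = 17
  P[1] = 20 + 0 = 20
  P[2] = 29 + 0 = 29
  P[3] = 48 + 0 = 48
  P[4] = 42 + 0 = 42
  P[5] = 62 + -17 = 45
  P[6] = 57 + -17 = 40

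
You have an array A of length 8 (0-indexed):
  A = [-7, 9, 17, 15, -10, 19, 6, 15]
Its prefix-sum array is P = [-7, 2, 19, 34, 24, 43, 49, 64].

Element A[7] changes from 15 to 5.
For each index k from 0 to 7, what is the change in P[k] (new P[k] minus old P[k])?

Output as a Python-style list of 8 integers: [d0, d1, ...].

Element change: A[7] 15 -> 5, delta = -10
For k < 7: P[k] unchanged, delta_P[k] = 0
For k >= 7: P[k] shifts by exactly -10
Delta array: [0, 0, 0, 0, 0, 0, 0, -10]

Answer: [0, 0, 0, 0, 0, 0, 0, -10]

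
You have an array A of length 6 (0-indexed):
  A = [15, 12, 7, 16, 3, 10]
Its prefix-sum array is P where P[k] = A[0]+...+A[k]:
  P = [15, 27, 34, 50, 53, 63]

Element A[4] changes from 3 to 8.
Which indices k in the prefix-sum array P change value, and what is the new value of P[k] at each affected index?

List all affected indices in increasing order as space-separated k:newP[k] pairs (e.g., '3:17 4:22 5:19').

P[k] = A[0] + ... + A[k]
P[k] includes A[4] iff k >= 4
Affected indices: 4, 5, ..., 5; delta = 5
  P[4]: 53 + 5 = 58
  P[5]: 63 + 5 = 68

Answer: 4:58 5:68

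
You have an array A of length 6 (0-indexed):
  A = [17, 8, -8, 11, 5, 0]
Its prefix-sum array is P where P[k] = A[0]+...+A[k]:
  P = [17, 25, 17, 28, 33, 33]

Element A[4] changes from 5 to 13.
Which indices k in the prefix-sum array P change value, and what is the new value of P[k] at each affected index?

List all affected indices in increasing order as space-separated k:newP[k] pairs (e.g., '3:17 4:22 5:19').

Answer: 4:41 5:41

Derivation:
P[k] = A[0] + ... + A[k]
P[k] includes A[4] iff k >= 4
Affected indices: 4, 5, ..., 5; delta = 8
  P[4]: 33 + 8 = 41
  P[5]: 33 + 8 = 41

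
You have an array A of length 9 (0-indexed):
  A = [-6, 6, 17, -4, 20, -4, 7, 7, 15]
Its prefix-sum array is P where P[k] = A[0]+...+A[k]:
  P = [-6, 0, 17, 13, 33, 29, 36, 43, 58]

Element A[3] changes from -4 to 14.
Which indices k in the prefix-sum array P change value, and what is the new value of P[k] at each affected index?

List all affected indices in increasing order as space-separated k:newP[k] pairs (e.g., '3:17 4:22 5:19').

P[k] = A[0] + ... + A[k]
P[k] includes A[3] iff k >= 3
Affected indices: 3, 4, ..., 8; delta = 18
  P[3]: 13 + 18 = 31
  P[4]: 33 + 18 = 51
  P[5]: 29 + 18 = 47
  P[6]: 36 + 18 = 54
  P[7]: 43 + 18 = 61
  P[8]: 58 + 18 = 76

Answer: 3:31 4:51 5:47 6:54 7:61 8:76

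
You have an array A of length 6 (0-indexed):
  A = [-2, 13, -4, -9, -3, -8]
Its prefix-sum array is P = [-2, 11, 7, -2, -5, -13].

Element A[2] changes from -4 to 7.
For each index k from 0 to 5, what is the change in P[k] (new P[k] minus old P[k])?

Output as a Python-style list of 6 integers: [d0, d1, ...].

Answer: [0, 0, 11, 11, 11, 11]

Derivation:
Element change: A[2] -4 -> 7, delta = 11
For k < 2: P[k] unchanged, delta_P[k] = 0
For k >= 2: P[k] shifts by exactly 11
Delta array: [0, 0, 11, 11, 11, 11]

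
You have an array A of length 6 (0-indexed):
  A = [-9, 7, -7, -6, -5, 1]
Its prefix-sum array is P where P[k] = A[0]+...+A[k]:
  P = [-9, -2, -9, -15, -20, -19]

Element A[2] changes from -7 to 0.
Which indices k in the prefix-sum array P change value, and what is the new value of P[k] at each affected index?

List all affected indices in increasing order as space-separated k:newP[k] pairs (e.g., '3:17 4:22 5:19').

P[k] = A[0] + ... + A[k]
P[k] includes A[2] iff k >= 2
Affected indices: 2, 3, ..., 5; delta = 7
  P[2]: -9 + 7 = -2
  P[3]: -15 + 7 = -8
  P[4]: -20 + 7 = -13
  P[5]: -19 + 7 = -12

Answer: 2:-2 3:-8 4:-13 5:-12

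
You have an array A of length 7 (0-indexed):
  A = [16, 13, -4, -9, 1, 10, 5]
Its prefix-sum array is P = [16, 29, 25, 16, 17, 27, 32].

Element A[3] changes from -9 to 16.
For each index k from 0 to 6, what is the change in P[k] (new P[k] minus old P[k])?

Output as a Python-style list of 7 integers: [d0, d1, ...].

Answer: [0, 0, 0, 25, 25, 25, 25]

Derivation:
Element change: A[3] -9 -> 16, delta = 25
For k < 3: P[k] unchanged, delta_P[k] = 0
For k >= 3: P[k] shifts by exactly 25
Delta array: [0, 0, 0, 25, 25, 25, 25]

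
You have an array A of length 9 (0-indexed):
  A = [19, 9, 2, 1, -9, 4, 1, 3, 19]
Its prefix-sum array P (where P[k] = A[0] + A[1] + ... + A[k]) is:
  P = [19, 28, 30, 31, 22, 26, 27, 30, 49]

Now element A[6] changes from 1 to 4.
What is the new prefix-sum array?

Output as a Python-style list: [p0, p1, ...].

Change: A[6] 1 -> 4, delta = 3
P[k] for k < 6: unchanged (A[6] not included)
P[k] for k >= 6: shift by delta = 3
  P[0] = 19 + 0 = 19
  P[1] = 28 + 0 = 28
  P[2] = 30 + 0 = 30
  P[3] = 31 + 0 = 31
  P[4] = 22 + 0 = 22
  P[5] = 26 + 0 = 26
  P[6] = 27 + 3 = 30
  P[7] = 30 + 3 = 33
  P[8] = 49 + 3 = 52

Answer: [19, 28, 30, 31, 22, 26, 30, 33, 52]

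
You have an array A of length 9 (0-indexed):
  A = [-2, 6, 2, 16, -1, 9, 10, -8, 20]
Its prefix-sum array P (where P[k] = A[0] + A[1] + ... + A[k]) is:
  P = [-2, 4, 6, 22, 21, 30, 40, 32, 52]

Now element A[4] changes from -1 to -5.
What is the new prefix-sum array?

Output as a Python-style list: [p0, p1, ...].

Change: A[4] -1 -> -5, delta = -4
P[k] for k < 4: unchanged (A[4] not included)
P[k] for k >= 4: shift by delta = -4
  P[0] = -2 + 0 = -2
  P[1] = 4 + 0 = 4
  P[2] = 6 + 0 = 6
  P[3] = 22 + 0 = 22
  P[4] = 21 + -4 = 17
  P[5] = 30 + -4 = 26
  P[6] = 40 + -4 = 36
  P[7] = 32 + -4 = 28
  P[8] = 52 + -4 = 48

Answer: [-2, 4, 6, 22, 17, 26, 36, 28, 48]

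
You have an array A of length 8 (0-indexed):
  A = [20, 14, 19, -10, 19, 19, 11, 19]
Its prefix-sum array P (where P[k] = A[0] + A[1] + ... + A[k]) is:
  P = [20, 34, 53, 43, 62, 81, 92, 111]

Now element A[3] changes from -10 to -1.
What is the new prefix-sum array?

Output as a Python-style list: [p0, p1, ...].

Change: A[3] -10 -> -1, delta = 9
P[k] for k < 3: unchanged (A[3] not included)
P[k] for k >= 3: shift by delta = 9
  P[0] = 20 + 0 = 20
  P[1] = 34 + 0 = 34
  P[2] = 53 + 0 = 53
  P[3] = 43 + 9 = 52
  P[4] = 62 + 9 = 71
  P[5] = 81 + 9 = 90
  P[6] = 92 + 9 = 101
  P[7] = 111 + 9 = 120

Answer: [20, 34, 53, 52, 71, 90, 101, 120]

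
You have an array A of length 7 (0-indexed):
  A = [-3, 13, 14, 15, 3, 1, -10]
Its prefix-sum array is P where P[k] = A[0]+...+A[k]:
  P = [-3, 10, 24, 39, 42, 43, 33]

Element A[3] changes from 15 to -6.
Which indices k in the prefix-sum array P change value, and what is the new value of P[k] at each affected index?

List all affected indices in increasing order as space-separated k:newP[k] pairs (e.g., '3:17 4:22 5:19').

Answer: 3:18 4:21 5:22 6:12

Derivation:
P[k] = A[0] + ... + A[k]
P[k] includes A[3] iff k >= 3
Affected indices: 3, 4, ..., 6; delta = -21
  P[3]: 39 + -21 = 18
  P[4]: 42 + -21 = 21
  P[5]: 43 + -21 = 22
  P[6]: 33 + -21 = 12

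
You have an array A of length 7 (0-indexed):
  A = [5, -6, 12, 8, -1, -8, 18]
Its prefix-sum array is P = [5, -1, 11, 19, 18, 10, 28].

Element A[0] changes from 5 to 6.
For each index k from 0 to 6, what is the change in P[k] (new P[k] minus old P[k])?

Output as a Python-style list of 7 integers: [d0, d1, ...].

Answer: [1, 1, 1, 1, 1, 1, 1]

Derivation:
Element change: A[0] 5 -> 6, delta = 1
For k < 0: P[k] unchanged, delta_P[k] = 0
For k >= 0: P[k] shifts by exactly 1
Delta array: [1, 1, 1, 1, 1, 1, 1]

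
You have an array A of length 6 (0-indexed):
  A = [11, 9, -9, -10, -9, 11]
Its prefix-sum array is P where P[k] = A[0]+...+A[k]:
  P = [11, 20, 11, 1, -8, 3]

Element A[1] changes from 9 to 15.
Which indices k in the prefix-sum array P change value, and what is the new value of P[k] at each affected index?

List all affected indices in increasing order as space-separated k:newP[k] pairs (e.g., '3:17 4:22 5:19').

P[k] = A[0] + ... + A[k]
P[k] includes A[1] iff k >= 1
Affected indices: 1, 2, ..., 5; delta = 6
  P[1]: 20 + 6 = 26
  P[2]: 11 + 6 = 17
  P[3]: 1 + 6 = 7
  P[4]: -8 + 6 = -2
  P[5]: 3 + 6 = 9

Answer: 1:26 2:17 3:7 4:-2 5:9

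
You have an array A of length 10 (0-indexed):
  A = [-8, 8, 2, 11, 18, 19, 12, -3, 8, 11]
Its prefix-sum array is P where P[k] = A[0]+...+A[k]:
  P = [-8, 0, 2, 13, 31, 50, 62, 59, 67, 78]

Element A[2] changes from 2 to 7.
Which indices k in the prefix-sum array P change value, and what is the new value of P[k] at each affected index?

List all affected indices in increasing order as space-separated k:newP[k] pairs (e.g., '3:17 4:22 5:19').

P[k] = A[0] + ... + A[k]
P[k] includes A[2] iff k >= 2
Affected indices: 2, 3, ..., 9; delta = 5
  P[2]: 2 + 5 = 7
  P[3]: 13 + 5 = 18
  P[4]: 31 + 5 = 36
  P[5]: 50 + 5 = 55
  P[6]: 62 + 5 = 67
  P[7]: 59 + 5 = 64
  P[8]: 67 + 5 = 72
  P[9]: 78 + 5 = 83

Answer: 2:7 3:18 4:36 5:55 6:67 7:64 8:72 9:83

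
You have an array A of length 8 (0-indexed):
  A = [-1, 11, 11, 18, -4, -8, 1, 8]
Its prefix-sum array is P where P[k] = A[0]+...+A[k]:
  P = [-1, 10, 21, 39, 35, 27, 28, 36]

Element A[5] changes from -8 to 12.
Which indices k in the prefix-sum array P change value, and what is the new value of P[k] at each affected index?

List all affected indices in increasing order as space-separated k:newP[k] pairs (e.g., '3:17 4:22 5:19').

P[k] = A[0] + ... + A[k]
P[k] includes A[5] iff k >= 5
Affected indices: 5, 6, ..., 7; delta = 20
  P[5]: 27 + 20 = 47
  P[6]: 28 + 20 = 48
  P[7]: 36 + 20 = 56

Answer: 5:47 6:48 7:56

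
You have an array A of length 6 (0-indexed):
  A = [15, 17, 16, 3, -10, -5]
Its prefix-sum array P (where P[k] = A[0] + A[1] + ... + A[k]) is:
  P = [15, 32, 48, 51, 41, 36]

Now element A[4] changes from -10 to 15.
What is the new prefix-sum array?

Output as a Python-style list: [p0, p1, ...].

Answer: [15, 32, 48, 51, 66, 61]

Derivation:
Change: A[4] -10 -> 15, delta = 25
P[k] for k < 4: unchanged (A[4] not included)
P[k] for k >= 4: shift by delta = 25
  P[0] = 15 + 0 = 15
  P[1] = 32 + 0 = 32
  P[2] = 48 + 0 = 48
  P[3] = 51 + 0 = 51
  P[4] = 41 + 25 = 66
  P[5] = 36 + 25 = 61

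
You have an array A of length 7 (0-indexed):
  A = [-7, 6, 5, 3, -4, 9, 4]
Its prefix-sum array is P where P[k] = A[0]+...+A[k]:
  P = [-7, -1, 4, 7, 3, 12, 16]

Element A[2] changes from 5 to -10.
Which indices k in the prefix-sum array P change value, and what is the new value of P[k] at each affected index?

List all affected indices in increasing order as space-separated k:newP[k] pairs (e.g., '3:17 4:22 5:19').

P[k] = A[0] + ... + A[k]
P[k] includes A[2] iff k >= 2
Affected indices: 2, 3, ..., 6; delta = -15
  P[2]: 4 + -15 = -11
  P[3]: 7 + -15 = -8
  P[4]: 3 + -15 = -12
  P[5]: 12 + -15 = -3
  P[6]: 16 + -15 = 1

Answer: 2:-11 3:-8 4:-12 5:-3 6:1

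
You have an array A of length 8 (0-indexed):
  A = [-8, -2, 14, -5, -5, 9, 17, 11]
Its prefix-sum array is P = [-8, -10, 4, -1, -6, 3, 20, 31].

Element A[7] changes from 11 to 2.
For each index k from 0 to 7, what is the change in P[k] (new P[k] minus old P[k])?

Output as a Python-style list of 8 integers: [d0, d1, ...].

Element change: A[7] 11 -> 2, delta = -9
For k < 7: P[k] unchanged, delta_P[k] = 0
For k >= 7: P[k] shifts by exactly -9
Delta array: [0, 0, 0, 0, 0, 0, 0, -9]

Answer: [0, 0, 0, 0, 0, 0, 0, -9]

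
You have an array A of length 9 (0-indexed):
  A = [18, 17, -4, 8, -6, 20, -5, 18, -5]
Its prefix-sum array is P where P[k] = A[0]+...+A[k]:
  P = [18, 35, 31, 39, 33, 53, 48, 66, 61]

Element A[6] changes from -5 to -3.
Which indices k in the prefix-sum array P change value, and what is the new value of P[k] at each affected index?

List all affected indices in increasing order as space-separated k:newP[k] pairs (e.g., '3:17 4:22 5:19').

P[k] = A[0] + ... + A[k]
P[k] includes A[6] iff k >= 6
Affected indices: 6, 7, ..., 8; delta = 2
  P[6]: 48 + 2 = 50
  P[7]: 66 + 2 = 68
  P[8]: 61 + 2 = 63

Answer: 6:50 7:68 8:63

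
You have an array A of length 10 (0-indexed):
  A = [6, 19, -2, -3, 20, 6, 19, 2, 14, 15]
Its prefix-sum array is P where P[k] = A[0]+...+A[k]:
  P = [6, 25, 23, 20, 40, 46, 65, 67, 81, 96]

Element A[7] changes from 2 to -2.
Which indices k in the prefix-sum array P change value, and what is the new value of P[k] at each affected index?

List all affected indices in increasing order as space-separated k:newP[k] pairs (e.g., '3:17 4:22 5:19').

Answer: 7:63 8:77 9:92

Derivation:
P[k] = A[0] + ... + A[k]
P[k] includes A[7] iff k >= 7
Affected indices: 7, 8, ..., 9; delta = -4
  P[7]: 67 + -4 = 63
  P[8]: 81 + -4 = 77
  P[9]: 96 + -4 = 92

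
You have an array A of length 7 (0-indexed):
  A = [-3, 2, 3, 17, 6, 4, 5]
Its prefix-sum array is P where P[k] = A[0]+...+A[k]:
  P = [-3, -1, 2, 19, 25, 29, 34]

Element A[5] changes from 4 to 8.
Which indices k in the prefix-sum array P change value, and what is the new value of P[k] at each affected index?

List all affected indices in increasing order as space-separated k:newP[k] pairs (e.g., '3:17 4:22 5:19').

P[k] = A[0] + ... + A[k]
P[k] includes A[5] iff k >= 5
Affected indices: 5, 6, ..., 6; delta = 4
  P[5]: 29 + 4 = 33
  P[6]: 34 + 4 = 38

Answer: 5:33 6:38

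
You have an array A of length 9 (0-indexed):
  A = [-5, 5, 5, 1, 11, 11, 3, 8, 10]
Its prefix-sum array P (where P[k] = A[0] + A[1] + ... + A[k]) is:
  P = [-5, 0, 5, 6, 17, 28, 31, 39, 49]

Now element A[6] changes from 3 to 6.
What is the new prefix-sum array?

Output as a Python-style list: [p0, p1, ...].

Change: A[6] 3 -> 6, delta = 3
P[k] for k < 6: unchanged (A[6] not included)
P[k] for k >= 6: shift by delta = 3
  P[0] = -5 + 0 = -5
  P[1] = 0 + 0 = 0
  P[2] = 5 + 0 = 5
  P[3] = 6 + 0 = 6
  P[4] = 17 + 0 = 17
  P[5] = 28 + 0 = 28
  P[6] = 31 + 3 = 34
  P[7] = 39 + 3 = 42
  P[8] = 49 + 3 = 52

Answer: [-5, 0, 5, 6, 17, 28, 34, 42, 52]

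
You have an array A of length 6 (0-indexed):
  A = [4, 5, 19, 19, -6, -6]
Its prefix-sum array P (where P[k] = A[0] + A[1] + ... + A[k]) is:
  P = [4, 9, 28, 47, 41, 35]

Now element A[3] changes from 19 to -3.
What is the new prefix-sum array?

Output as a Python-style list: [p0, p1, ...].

Answer: [4, 9, 28, 25, 19, 13]

Derivation:
Change: A[3] 19 -> -3, delta = -22
P[k] for k < 3: unchanged (A[3] not included)
P[k] for k >= 3: shift by delta = -22
  P[0] = 4 + 0 = 4
  P[1] = 9 + 0 = 9
  P[2] = 28 + 0 = 28
  P[3] = 47 + -22 = 25
  P[4] = 41 + -22 = 19
  P[5] = 35 + -22 = 13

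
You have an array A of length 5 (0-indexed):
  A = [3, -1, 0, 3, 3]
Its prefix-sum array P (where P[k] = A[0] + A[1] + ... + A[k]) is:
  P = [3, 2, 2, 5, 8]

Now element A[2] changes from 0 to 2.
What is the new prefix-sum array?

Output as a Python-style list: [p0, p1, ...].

Change: A[2] 0 -> 2, delta = 2
P[k] for k < 2: unchanged (A[2] not included)
P[k] for k >= 2: shift by delta = 2
  P[0] = 3 + 0 = 3
  P[1] = 2 + 0 = 2
  P[2] = 2 + 2 = 4
  P[3] = 5 + 2 = 7
  P[4] = 8 + 2 = 10

Answer: [3, 2, 4, 7, 10]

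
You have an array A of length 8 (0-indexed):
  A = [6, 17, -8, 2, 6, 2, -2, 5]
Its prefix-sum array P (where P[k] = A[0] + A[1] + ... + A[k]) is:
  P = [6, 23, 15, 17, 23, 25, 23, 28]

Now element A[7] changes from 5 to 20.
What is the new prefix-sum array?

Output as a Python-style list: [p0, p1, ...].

Answer: [6, 23, 15, 17, 23, 25, 23, 43]

Derivation:
Change: A[7] 5 -> 20, delta = 15
P[k] for k < 7: unchanged (A[7] not included)
P[k] for k >= 7: shift by delta = 15
  P[0] = 6 + 0 = 6
  P[1] = 23 + 0 = 23
  P[2] = 15 + 0 = 15
  P[3] = 17 + 0 = 17
  P[4] = 23 + 0 = 23
  P[5] = 25 + 0 = 25
  P[6] = 23 + 0 = 23
  P[7] = 28 + 15 = 43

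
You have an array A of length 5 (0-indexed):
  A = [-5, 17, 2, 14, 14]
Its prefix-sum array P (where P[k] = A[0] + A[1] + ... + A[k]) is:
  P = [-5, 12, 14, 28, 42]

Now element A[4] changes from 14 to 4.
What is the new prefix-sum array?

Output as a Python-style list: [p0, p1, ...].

Change: A[4] 14 -> 4, delta = -10
P[k] for k < 4: unchanged (A[4] not included)
P[k] for k >= 4: shift by delta = -10
  P[0] = -5 + 0 = -5
  P[1] = 12 + 0 = 12
  P[2] = 14 + 0 = 14
  P[3] = 28 + 0 = 28
  P[4] = 42 + -10 = 32

Answer: [-5, 12, 14, 28, 32]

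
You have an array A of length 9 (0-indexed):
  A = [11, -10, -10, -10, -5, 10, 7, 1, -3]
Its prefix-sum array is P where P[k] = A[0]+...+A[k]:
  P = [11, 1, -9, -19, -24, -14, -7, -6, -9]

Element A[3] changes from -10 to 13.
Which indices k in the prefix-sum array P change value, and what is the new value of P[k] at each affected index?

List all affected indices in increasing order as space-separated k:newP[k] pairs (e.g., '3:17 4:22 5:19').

Answer: 3:4 4:-1 5:9 6:16 7:17 8:14

Derivation:
P[k] = A[0] + ... + A[k]
P[k] includes A[3] iff k >= 3
Affected indices: 3, 4, ..., 8; delta = 23
  P[3]: -19 + 23 = 4
  P[4]: -24 + 23 = -1
  P[5]: -14 + 23 = 9
  P[6]: -7 + 23 = 16
  P[7]: -6 + 23 = 17
  P[8]: -9 + 23 = 14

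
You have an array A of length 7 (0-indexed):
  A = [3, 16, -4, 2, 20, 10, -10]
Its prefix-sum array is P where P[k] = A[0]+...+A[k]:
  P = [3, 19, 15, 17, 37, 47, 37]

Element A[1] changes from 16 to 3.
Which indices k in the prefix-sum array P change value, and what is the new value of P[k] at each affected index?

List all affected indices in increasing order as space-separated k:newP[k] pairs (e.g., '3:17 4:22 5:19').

P[k] = A[0] + ... + A[k]
P[k] includes A[1] iff k >= 1
Affected indices: 1, 2, ..., 6; delta = -13
  P[1]: 19 + -13 = 6
  P[2]: 15 + -13 = 2
  P[3]: 17 + -13 = 4
  P[4]: 37 + -13 = 24
  P[5]: 47 + -13 = 34
  P[6]: 37 + -13 = 24

Answer: 1:6 2:2 3:4 4:24 5:34 6:24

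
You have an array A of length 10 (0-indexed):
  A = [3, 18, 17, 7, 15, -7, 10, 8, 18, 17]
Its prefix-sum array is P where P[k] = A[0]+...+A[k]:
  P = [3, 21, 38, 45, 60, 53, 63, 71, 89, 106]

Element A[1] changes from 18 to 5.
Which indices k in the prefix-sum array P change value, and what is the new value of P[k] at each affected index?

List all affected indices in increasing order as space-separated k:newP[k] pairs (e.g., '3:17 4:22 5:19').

Answer: 1:8 2:25 3:32 4:47 5:40 6:50 7:58 8:76 9:93

Derivation:
P[k] = A[0] + ... + A[k]
P[k] includes A[1] iff k >= 1
Affected indices: 1, 2, ..., 9; delta = -13
  P[1]: 21 + -13 = 8
  P[2]: 38 + -13 = 25
  P[3]: 45 + -13 = 32
  P[4]: 60 + -13 = 47
  P[5]: 53 + -13 = 40
  P[6]: 63 + -13 = 50
  P[7]: 71 + -13 = 58
  P[8]: 89 + -13 = 76
  P[9]: 106 + -13 = 93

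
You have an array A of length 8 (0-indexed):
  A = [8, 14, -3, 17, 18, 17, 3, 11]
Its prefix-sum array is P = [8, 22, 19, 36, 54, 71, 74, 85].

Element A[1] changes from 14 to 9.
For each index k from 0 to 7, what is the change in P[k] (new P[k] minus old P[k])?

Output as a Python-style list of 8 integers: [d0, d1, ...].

Element change: A[1] 14 -> 9, delta = -5
For k < 1: P[k] unchanged, delta_P[k] = 0
For k >= 1: P[k] shifts by exactly -5
Delta array: [0, -5, -5, -5, -5, -5, -5, -5]

Answer: [0, -5, -5, -5, -5, -5, -5, -5]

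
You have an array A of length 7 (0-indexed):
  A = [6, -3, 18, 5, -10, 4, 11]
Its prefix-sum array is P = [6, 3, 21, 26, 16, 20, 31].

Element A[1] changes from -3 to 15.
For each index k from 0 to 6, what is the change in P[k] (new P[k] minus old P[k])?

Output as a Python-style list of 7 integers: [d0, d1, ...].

Answer: [0, 18, 18, 18, 18, 18, 18]

Derivation:
Element change: A[1] -3 -> 15, delta = 18
For k < 1: P[k] unchanged, delta_P[k] = 0
For k >= 1: P[k] shifts by exactly 18
Delta array: [0, 18, 18, 18, 18, 18, 18]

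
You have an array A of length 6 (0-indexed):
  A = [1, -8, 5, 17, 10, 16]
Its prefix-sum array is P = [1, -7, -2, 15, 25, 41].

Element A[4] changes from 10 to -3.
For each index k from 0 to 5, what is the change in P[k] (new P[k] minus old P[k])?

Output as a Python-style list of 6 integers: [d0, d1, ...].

Element change: A[4] 10 -> -3, delta = -13
For k < 4: P[k] unchanged, delta_P[k] = 0
For k >= 4: P[k] shifts by exactly -13
Delta array: [0, 0, 0, 0, -13, -13]

Answer: [0, 0, 0, 0, -13, -13]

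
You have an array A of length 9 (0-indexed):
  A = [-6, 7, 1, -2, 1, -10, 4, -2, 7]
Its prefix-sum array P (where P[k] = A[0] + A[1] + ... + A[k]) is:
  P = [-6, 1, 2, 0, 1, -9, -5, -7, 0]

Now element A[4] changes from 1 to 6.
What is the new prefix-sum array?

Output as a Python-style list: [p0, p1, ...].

Answer: [-6, 1, 2, 0, 6, -4, 0, -2, 5]

Derivation:
Change: A[4] 1 -> 6, delta = 5
P[k] for k < 4: unchanged (A[4] not included)
P[k] for k >= 4: shift by delta = 5
  P[0] = -6 + 0 = -6
  P[1] = 1 + 0 = 1
  P[2] = 2 + 0 = 2
  P[3] = 0 + 0 = 0
  P[4] = 1 + 5 = 6
  P[5] = -9 + 5 = -4
  P[6] = -5 + 5 = 0
  P[7] = -7 + 5 = -2
  P[8] = 0 + 5 = 5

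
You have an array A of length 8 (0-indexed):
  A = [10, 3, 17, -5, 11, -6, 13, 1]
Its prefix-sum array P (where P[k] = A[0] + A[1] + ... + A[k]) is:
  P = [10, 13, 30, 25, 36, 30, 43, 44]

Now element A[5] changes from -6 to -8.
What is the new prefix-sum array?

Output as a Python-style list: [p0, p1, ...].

Answer: [10, 13, 30, 25, 36, 28, 41, 42]

Derivation:
Change: A[5] -6 -> -8, delta = -2
P[k] for k < 5: unchanged (A[5] not included)
P[k] for k >= 5: shift by delta = -2
  P[0] = 10 + 0 = 10
  P[1] = 13 + 0 = 13
  P[2] = 30 + 0 = 30
  P[3] = 25 + 0 = 25
  P[4] = 36 + 0 = 36
  P[5] = 30 + -2 = 28
  P[6] = 43 + -2 = 41
  P[7] = 44 + -2 = 42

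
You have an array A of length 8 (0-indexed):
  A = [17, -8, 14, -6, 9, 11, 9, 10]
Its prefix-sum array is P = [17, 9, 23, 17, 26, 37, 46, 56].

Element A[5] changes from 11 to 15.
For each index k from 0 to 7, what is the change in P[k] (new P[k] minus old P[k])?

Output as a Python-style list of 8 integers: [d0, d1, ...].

Element change: A[5] 11 -> 15, delta = 4
For k < 5: P[k] unchanged, delta_P[k] = 0
For k >= 5: P[k] shifts by exactly 4
Delta array: [0, 0, 0, 0, 0, 4, 4, 4]

Answer: [0, 0, 0, 0, 0, 4, 4, 4]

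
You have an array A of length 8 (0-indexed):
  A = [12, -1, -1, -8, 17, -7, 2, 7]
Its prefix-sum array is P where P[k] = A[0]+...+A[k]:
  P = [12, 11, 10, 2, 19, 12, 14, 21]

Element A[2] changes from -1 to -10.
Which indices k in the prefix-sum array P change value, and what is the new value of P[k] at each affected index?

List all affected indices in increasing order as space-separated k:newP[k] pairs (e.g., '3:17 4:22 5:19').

P[k] = A[0] + ... + A[k]
P[k] includes A[2] iff k >= 2
Affected indices: 2, 3, ..., 7; delta = -9
  P[2]: 10 + -9 = 1
  P[3]: 2 + -9 = -7
  P[4]: 19 + -9 = 10
  P[5]: 12 + -9 = 3
  P[6]: 14 + -9 = 5
  P[7]: 21 + -9 = 12

Answer: 2:1 3:-7 4:10 5:3 6:5 7:12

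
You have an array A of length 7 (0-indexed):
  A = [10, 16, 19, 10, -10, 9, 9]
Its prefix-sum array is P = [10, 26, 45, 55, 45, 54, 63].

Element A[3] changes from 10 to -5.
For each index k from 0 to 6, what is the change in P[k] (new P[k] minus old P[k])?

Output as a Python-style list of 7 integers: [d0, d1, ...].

Element change: A[3] 10 -> -5, delta = -15
For k < 3: P[k] unchanged, delta_P[k] = 0
For k >= 3: P[k] shifts by exactly -15
Delta array: [0, 0, 0, -15, -15, -15, -15]

Answer: [0, 0, 0, -15, -15, -15, -15]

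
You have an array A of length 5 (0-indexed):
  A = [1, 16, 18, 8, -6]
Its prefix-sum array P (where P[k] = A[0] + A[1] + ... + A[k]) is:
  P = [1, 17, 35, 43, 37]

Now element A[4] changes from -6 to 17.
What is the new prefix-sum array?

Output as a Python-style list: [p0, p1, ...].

Answer: [1, 17, 35, 43, 60]

Derivation:
Change: A[4] -6 -> 17, delta = 23
P[k] for k < 4: unchanged (A[4] not included)
P[k] for k >= 4: shift by delta = 23
  P[0] = 1 + 0 = 1
  P[1] = 17 + 0 = 17
  P[2] = 35 + 0 = 35
  P[3] = 43 + 0 = 43
  P[4] = 37 + 23 = 60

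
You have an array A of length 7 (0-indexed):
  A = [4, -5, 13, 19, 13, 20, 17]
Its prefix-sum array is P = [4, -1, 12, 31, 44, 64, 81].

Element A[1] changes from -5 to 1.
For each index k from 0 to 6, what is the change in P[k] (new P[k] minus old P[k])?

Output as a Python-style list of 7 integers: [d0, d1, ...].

Element change: A[1] -5 -> 1, delta = 6
For k < 1: P[k] unchanged, delta_P[k] = 0
For k >= 1: P[k] shifts by exactly 6
Delta array: [0, 6, 6, 6, 6, 6, 6]

Answer: [0, 6, 6, 6, 6, 6, 6]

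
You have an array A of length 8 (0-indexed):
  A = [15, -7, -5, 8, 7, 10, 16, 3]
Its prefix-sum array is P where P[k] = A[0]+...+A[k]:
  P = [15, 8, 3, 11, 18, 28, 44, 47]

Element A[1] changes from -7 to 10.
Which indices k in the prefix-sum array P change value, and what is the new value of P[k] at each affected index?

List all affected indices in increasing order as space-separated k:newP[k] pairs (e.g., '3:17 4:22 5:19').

P[k] = A[0] + ... + A[k]
P[k] includes A[1] iff k >= 1
Affected indices: 1, 2, ..., 7; delta = 17
  P[1]: 8 + 17 = 25
  P[2]: 3 + 17 = 20
  P[3]: 11 + 17 = 28
  P[4]: 18 + 17 = 35
  P[5]: 28 + 17 = 45
  P[6]: 44 + 17 = 61
  P[7]: 47 + 17 = 64

Answer: 1:25 2:20 3:28 4:35 5:45 6:61 7:64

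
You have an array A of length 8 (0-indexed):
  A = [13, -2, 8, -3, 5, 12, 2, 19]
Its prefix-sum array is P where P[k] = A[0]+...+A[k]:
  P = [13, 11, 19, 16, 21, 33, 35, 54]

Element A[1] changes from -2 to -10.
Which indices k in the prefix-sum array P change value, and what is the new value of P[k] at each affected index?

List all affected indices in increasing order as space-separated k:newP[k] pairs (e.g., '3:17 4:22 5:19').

P[k] = A[0] + ... + A[k]
P[k] includes A[1] iff k >= 1
Affected indices: 1, 2, ..., 7; delta = -8
  P[1]: 11 + -8 = 3
  P[2]: 19 + -8 = 11
  P[3]: 16 + -8 = 8
  P[4]: 21 + -8 = 13
  P[5]: 33 + -8 = 25
  P[6]: 35 + -8 = 27
  P[7]: 54 + -8 = 46

Answer: 1:3 2:11 3:8 4:13 5:25 6:27 7:46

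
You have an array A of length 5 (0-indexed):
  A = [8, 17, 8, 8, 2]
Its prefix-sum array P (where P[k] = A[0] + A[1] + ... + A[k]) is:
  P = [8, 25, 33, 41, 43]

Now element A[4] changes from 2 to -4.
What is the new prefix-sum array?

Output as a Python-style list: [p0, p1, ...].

Change: A[4] 2 -> -4, delta = -6
P[k] for k < 4: unchanged (A[4] not included)
P[k] for k >= 4: shift by delta = -6
  P[0] = 8 + 0 = 8
  P[1] = 25 + 0 = 25
  P[2] = 33 + 0 = 33
  P[3] = 41 + 0 = 41
  P[4] = 43 + -6 = 37

Answer: [8, 25, 33, 41, 37]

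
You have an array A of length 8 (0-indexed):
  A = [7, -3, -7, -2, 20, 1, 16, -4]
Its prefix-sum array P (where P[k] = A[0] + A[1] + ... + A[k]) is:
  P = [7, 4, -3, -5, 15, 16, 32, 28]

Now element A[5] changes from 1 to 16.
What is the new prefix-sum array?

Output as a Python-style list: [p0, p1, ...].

Change: A[5] 1 -> 16, delta = 15
P[k] for k < 5: unchanged (A[5] not included)
P[k] for k >= 5: shift by delta = 15
  P[0] = 7 + 0 = 7
  P[1] = 4 + 0 = 4
  P[2] = -3 + 0 = -3
  P[3] = -5 + 0 = -5
  P[4] = 15 + 0 = 15
  P[5] = 16 + 15 = 31
  P[6] = 32 + 15 = 47
  P[7] = 28 + 15 = 43

Answer: [7, 4, -3, -5, 15, 31, 47, 43]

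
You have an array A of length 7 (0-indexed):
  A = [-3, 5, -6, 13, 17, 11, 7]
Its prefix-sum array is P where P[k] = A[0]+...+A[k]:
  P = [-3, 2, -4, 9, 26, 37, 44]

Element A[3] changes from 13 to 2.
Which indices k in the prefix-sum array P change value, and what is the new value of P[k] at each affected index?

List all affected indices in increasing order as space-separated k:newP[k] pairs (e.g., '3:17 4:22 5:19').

Answer: 3:-2 4:15 5:26 6:33

Derivation:
P[k] = A[0] + ... + A[k]
P[k] includes A[3] iff k >= 3
Affected indices: 3, 4, ..., 6; delta = -11
  P[3]: 9 + -11 = -2
  P[4]: 26 + -11 = 15
  P[5]: 37 + -11 = 26
  P[6]: 44 + -11 = 33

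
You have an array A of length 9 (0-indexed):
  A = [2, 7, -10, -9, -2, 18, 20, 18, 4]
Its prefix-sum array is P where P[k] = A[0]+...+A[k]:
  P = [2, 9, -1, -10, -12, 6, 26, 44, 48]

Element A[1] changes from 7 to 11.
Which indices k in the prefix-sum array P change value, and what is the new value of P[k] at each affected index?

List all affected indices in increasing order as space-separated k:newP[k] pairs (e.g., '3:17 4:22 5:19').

P[k] = A[0] + ... + A[k]
P[k] includes A[1] iff k >= 1
Affected indices: 1, 2, ..., 8; delta = 4
  P[1]: 9 + 4 = 13
  P[2]: -1 + 4 = 3
  P[3]: -10 + 4 = -6
  P[4]: -12 + 4 = -8
  P[5]: 6 + 4 = 10
  P[6]: 26 + 4 = 30
  P[7]: 44 + 4 = 48
  P[8]: 48 + 4 = 52

Answer: 1:13 2:3 3:-6 4:-8 5:10 6:30 7:48 8:52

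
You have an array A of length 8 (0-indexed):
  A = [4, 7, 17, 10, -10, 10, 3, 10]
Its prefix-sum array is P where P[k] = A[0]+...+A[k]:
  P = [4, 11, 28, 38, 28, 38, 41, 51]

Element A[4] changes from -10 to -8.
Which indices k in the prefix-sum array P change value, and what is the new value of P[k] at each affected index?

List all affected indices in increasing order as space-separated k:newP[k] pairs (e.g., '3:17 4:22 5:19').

Answer: 4:30 5:40 6:43 7:53

Derivation:
P[k] = A[0] + ... + A[k]
P[k] includes A[4] iff k >= 4
Affected indices: 4, 5, ..., 7; delta = 2
  P[4]: 28 + 2 = 30
  P[5]: 38 + 2 = 40
  P[6]: 41 + 2 = 43
  P[7]: 51 + 2 = 53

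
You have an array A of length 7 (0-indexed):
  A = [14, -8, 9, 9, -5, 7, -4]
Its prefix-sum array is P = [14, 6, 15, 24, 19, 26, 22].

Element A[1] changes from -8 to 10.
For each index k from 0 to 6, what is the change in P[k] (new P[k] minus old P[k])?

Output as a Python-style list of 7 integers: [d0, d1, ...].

Answer: [0, 18, 18, 18, 18, 18, 18]

Derivation:
Element change: A[1] -8 -> 10, delta = 18
For k < 1: P[k] unchanged, delta_P[k] = 0
For k >= 1: P[k] shifts by exactly 18
Delta array: [0, 18, 18, 18, 18, 18, 18]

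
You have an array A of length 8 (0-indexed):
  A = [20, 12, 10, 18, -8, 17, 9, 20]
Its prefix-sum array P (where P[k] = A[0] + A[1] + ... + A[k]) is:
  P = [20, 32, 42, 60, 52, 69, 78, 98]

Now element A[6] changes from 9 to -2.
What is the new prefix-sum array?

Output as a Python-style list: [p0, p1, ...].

Change: A[6] 9 -> -2, delta = -11
P[k] for k < 6: unchanged (A[6] not included)
P[k] for k >= 6: shift by delta = -11
  P[0] = 20 + 0 = 20
  P[1] = 32 + 0 = 32
  P[2] = 42 + 0 = 42
  P[3] = 60 + 0 = 60
  P[4] = 52 + 0 = 52
  P[5] = 69 + 0 = 69
  P[6] = 78 + -11 = 67
  P[7] = 98 + -11 = 87

Answer: [20, 32, 42, 60, 52, 69, 67, 87]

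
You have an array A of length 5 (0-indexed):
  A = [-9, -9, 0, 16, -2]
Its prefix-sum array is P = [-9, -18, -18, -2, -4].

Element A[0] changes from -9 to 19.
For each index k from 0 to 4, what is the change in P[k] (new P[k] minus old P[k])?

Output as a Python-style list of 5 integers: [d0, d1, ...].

Element change: A[0] -9 -> 19, delta = 28
For k < 0: P[k] unchanged, delta_P[k] = 0
For k >= 0: P[k] shifts by exactly 28
Delta array: [28, 28, 28, 28, 28]

Answer: [28, 28, 28, 28, 28]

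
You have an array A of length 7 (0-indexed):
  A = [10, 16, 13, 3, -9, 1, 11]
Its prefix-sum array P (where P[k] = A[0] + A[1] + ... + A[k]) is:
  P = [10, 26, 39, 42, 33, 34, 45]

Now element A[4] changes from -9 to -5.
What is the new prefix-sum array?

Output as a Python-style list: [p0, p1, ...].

Answer: [10, 26, 39, 42, 37, 38, 49]

Derivation:
Change: A[4] -9 -> -5, delta = 4
P[k] for k < 4: unchanged (A[4] not included)
P[k] for k >= 4: shift by delta = 4
  P[0] = 10 + 0 = 10
  P[1] = 26 + 0 = 26
  P[2] = 39 + 0 = 39
  P[3] = 42 + 0 = 42
  P[4] = 33 + 4 = 37
  P[5] = 34 + 4 = 38
  P[6] = 45 + 4 = 49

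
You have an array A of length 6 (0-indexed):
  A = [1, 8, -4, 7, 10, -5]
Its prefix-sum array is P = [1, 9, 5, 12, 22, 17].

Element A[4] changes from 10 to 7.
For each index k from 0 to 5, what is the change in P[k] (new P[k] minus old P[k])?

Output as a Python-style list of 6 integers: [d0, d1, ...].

Element change: A[4] 10 -> 7, delta = -3
For k < 4: P[k] unchanged, delta_P[k] = 0
For k >= 4: P[k] shifts by exactly -3
Delta array: [0, 0, 0, 0, -3, -3]

Answer: [0, 0, 0, 0, -3, -3]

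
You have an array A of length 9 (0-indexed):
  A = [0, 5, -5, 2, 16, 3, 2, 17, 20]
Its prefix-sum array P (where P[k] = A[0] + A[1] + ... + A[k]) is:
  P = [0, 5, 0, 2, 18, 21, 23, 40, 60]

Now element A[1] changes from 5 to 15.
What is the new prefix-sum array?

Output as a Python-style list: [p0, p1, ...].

Change: A[1] 5 -> 15, delta = 10
P[k] for k < 1: unchanged (A[1] not included)
P[k] for k >= 1: shift by delta = 10
  P[0] = 0 + 0 = 0
  P[1] = 5 + 10 = 15
  P[2] = 0 + 10 = 10
  P[3] = 2 + 10 = 12
  P[4] = 18 + 10 = 28
  P[5] = 21 + 10 = 31
  P[6] = 23 + 10 = 33
  P[7] = 40 + 10 = 50
  P[8] = 60 + 10 = 70

Answer: [0, 15, 10, 12, 28, 31, 33, 50, 70]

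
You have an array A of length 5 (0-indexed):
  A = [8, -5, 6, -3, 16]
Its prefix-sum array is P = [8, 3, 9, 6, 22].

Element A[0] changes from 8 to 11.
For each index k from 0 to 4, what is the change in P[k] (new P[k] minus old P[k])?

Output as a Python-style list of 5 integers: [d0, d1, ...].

Answer: [3, 3, 3, 3, 3]

Derivation:
Element change: A[0] 8 -> 11, delta = 3
For k < 0: P[k] unchanged, delta_P[k] = 0
For k >= 0: P[k] shifts by exactly 3
Delta array: [3, 3, 3, 3, 3]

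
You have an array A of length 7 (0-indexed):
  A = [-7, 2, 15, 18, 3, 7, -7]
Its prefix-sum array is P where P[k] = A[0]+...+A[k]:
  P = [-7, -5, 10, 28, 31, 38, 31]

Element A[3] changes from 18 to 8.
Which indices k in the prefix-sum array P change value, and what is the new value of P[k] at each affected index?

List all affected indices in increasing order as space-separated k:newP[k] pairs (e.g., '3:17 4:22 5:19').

P[k] = A[0] + ... + A[k]
P[k] includes A[3] iff k >= 3
Affected indices: 3, 4, ..., 6; delta = -10
  P[3]: 28 + -10 = 18
  P[4]: 31 + -10 = 21
  P[5]: 38 + -10 = 28
  P[6]: 31 + -10 = 21

Answer: 3:18 4:21 5:28 6:21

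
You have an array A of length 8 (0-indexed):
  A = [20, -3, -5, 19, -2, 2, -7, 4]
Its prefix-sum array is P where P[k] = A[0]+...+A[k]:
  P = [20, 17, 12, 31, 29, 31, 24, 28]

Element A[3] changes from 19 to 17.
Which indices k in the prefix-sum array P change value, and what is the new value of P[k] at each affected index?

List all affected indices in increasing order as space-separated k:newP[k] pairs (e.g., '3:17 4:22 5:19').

P[k] = A[0] + ... + A[k]
P[k] includes A[3] iff k >= 3
Affected indices: 3, 4, ..., 7; delta = -2
  P[3]: 31 + -2 = 29
  P[4]: 29 + -2 = 27
  P[5]: 31 + -2 = 29
  P[6]: 24 + -2 = 22
  P[7]: 28 + -2 = 26

Answer: 3:29 4:27 5:29 6:22 7:26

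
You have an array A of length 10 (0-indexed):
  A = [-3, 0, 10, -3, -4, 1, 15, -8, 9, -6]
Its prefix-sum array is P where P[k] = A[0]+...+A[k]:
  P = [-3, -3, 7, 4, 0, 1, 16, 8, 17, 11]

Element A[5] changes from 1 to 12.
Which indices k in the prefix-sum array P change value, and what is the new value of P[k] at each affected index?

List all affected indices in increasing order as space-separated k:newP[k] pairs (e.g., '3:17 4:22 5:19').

Answer: 5:12 6:27 7:19 8:28 9:22

Derivation:
P[k] = A[0] + ... + A[k]
P[k] includes A[5] iff k >= 5
Affected indices: 5, 6, ..., 9; delta = 11
  P[5]: 1 + 11 = 12
  P[6]: 16 + 11 = 27
  P[7]: 8 + 11 = 19
  P[8]: 17 + 11 = 28
  P[9]: 11 + 11 = 22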